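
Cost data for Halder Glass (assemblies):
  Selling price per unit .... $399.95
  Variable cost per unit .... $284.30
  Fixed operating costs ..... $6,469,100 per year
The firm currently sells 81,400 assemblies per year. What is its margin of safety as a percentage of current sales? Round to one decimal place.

31.3%

Each unit contributes $399.95 − $284.30 = $115.65. Break-even units = $6,469,100 ÷ $115.65 = 55,936.88; break-even revenue = 55,936.88 × $399.95 = $22,371,954.56.
Current sales = 81,400 × $399.95 = $32,555,930.00.
Margin of safety = ($32,555,930.00 − $22,371,954.56) ÷ $32,555,930.00 = 31.3%.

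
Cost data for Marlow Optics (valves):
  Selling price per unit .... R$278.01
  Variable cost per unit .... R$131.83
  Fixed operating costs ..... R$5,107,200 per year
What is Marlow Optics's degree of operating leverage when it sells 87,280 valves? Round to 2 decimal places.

At 87,280 units, contribution = 87,280 × R$146.18 = R$12,758,590.40.
Operating income = contribution − fixed costs = R$12,758,590.40 − R$5,107,200 = R$7,651,390.40.
DOL = contribution ÷ EBIT = R$12,758,590.40 ÷ R$7,651,390.40 = 1.6675.

1.67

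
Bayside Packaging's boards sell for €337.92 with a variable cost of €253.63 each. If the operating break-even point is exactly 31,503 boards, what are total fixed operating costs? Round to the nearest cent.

€2,655,387.87

Unit CM = price − variable cost = €337.92 − €253.63 = €84.29.
Fixed costs = break-even units × CM = 31,503 × €84.29 = €2,655,387.87.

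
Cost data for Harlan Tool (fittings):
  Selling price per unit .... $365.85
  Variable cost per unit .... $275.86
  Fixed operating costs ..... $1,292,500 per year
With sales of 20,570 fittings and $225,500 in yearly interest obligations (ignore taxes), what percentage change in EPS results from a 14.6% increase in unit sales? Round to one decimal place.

+81.1%

Total contribution margin = 20,570 × $89.99 = $1,851,094.30.
Operating income = contribution − fixed costs = $1,851,094.30 − $1,292,500 = $558,594.30.
After interest of $225,500.00, pre-tax earnings = $333,094.30.
Degree of combined leverage = contribution ÷ (EBIT − I) = $1,851,094.30 ÷ $333,094.30 = 5.5573.
EPS therefore changes by 5.5573 × (+14.6%) = +81.1%.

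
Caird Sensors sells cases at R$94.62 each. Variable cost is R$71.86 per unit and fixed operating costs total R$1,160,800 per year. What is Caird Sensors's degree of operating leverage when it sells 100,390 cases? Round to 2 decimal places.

2.03

At 100,390 units, contribution = 100,390 × R$22.76 = R$2,284,876.40.
Operating income = contribution − fixed costs = R$2,284,876.40 − R$1,160,800 = R$1,124,076.40.
DOL = contribution ÷ EBIT = R$2,284,876.40 ÷ R$1,124,076.40 = 2.0327.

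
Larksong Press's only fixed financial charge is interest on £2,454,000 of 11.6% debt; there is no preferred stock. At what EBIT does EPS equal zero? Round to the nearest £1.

£284,664

Annual interest = 11.6% × £2,454,000 = £284,664.00.
Without preferred stock the financial break-even is simply EBIT = interest = £284,664.00.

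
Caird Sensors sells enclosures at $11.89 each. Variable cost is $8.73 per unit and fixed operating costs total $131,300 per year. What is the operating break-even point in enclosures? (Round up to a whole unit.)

41,551 enclosures

Each unit contributes $11.89 − $8.73 = $3.16.
Units to break even: $131,300 ÷ $3.16 = 41,550.63, rounded up to 41,551.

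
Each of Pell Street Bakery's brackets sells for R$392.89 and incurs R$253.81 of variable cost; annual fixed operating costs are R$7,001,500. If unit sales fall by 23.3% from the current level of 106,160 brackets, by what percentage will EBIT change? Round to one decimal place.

At 106,160 units, contribution = 106,160 × R$139.08 = R$14,764,732.80.
EBIT = R$14,764,732.80 − R$7,001,500 = R$7,763,232.80.
DOL = contribution ÷ EBIT = R$14,764,732.80 ÷ R$7,763,232.80 = 1.9019.
%ΔEBIT = DOL × %ΔSales = 1.9019 × -23.3% = -44.3%.

-44.3%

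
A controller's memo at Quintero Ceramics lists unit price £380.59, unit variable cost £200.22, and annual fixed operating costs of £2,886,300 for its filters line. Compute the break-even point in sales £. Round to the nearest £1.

Contribution margin per unit = £380.59 − £200.22 = £180.37, a CM ratio of £180.37 ÷ £380.59 = 0.4739.
Break-even sales = FC ÷ CM ratio = £2,886,300 × £380.59 / £180.37 = £6,090,242.

£6,090,242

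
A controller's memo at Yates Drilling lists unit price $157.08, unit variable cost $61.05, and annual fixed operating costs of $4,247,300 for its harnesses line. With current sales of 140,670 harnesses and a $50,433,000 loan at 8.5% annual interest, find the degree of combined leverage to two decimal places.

2.72

Contribution at this volume is 140,670 × $96.03 = $13,508,540.10.
EBIT = $13,508,540.10 − $4,247,300 = $9,261,240.10. Interest = $4,286,805.00.
DOL = $13,508,540.10 ÷ $9,261,240.10 = 1.4586; DFL = $9,261,240.10 ÷ $4,974,435.10 = 1.8618.
DCL = DOL × DFL = 1.4586 × 1.8618 = 2.7156.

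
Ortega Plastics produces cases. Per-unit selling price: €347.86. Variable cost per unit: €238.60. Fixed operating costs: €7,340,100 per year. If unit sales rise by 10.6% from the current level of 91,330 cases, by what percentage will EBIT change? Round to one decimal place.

+40.1%

Contribution at this volume is 91,330 × €109.26 = €9,978,715.80.
Subtracting fixed costs: EBIT = €9,978,715.80 − €7,340,100 = €2,638,615.80.
Degree of operating leverage = €9,978,715.80 / €2,638,615.80 = 3.7818.
Operating income changes by 3.7818 × +10.6% = +40.1%.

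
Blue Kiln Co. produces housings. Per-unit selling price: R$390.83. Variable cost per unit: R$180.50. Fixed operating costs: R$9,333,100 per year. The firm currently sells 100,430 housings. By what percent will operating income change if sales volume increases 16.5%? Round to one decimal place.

Contribution at this volume is 100,430 × R$210.33 = R$21,123,441.90.
Subtracting fixed costs: EBIT = R$21,123,441.90 − R$9,333,100 = R$11,790,341.90.
DOL = contribution ÷ EBIT = R$21,123,441.90 ÷ R$11,790,341.90 = 1.7916.
So EBIT moves 1.7916 × (+16.5%) = +29.6%.

+29.6%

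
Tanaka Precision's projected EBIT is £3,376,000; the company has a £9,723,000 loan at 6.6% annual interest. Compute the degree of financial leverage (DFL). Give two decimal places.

1.23

Interest = £641,718.00.
Degree of financial leverage = EBIT / (EBIT − interest) = £3,376,000 / £2,734,282.00 = 1.2347.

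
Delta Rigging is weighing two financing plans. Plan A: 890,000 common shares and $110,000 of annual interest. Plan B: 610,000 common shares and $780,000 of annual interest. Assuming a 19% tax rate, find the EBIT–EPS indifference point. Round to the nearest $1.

$2,239,643

Set EPS_A = EPS_B: (EBIT − $110,000)(1 − 0.19) ÷ 890,000 = (EBIT − $780,000)(1 − 0.19) ÷ 610,000.
Cancelling (1 − t) and cross-multiplying: 610,000·(EBIT − 110,000) = 890,000·(EBIT − 780,000).
EBIT × (890,000 − 610,000) = 780,000 × 890,000 − 110,000 × 610,000 = 627,100,000,000, so EBIT = 627,100,000,000 ÷ 280,000 = 2,239,642.86.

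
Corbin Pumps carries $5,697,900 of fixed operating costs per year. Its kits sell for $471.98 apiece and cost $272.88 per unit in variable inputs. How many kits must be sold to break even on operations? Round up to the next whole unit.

Contribution margin per unit = $471.98 − $272.88 = $199.10.
Break-even volume = fixed costs ÷ CM per unit = $5,697,900 ÷ $199.10 = 28,618.28, so 28,619 kits.

28,619 kits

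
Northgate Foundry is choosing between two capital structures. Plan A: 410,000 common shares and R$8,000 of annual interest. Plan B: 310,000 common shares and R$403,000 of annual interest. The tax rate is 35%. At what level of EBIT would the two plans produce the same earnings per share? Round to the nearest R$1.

Set EPS_A = EPS_B: (EBIT − R$8,000)(1 − 0.35) ÷ 410,000 = (EBIT − R$403,000)(1 − 0.35) ÷ 310,000.
The (1 − t) factor cancels: (EBIT − 8,000) × 310,000 = (EBIT − 403,000) × 410,000.
Solving, EBIT = (403,000·410,000 − 8,000·310,000) / (410,000 − 310,000) = 162,750,000,000 / 100,000 = 1,627,500.00.

R$1,627,500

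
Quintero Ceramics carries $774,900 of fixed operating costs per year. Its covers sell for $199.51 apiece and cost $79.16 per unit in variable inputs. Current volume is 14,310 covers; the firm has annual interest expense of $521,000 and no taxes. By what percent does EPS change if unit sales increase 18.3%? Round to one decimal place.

Total contribution margin = 14,310 × $120.35 = $1,722,208.50.
Operating income = contribution − fixed costs = $1,722,208.50 − $774,900 = $947,308.50.
After interest of $521,000.00, pre-tax earnings = $426,308.50.
DCL = total CM / (EBIT − I) = $1,722,208.50 / $426,308.50 = 4.0398.
EPS therefore changes by 4.0398 × (+18.3%) = +73.9%.

+73.9%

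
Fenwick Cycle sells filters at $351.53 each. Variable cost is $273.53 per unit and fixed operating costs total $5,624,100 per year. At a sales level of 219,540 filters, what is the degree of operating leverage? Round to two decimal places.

Total contribution margin = 219,540 × $78.00 = $17,124,120.00.
EBIT = $17,124,120.00 − $5,624,100 = $11,500,020.00.
So DOL = total CM / EBIT = $17,124,120.00 / $11,500,020.00 = 1.4891.

1.49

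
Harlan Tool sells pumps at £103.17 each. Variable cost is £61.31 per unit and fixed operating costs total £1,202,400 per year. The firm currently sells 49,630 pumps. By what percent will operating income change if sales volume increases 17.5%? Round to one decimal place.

Total contribution margin = 49,630 × £41.86 = £2,077,511.80.
Subtracting fixed costs: EBIT = £2,077,511.80 − £1,202,400 = £875,111.80.
Degree of operating leverage = £2,077,511.80 / £875,111.80 = 2.3740.
%ΔEBIT = DOL × %ΔSales = 2.3740 × +17.5% = +41.5%.

+41.5%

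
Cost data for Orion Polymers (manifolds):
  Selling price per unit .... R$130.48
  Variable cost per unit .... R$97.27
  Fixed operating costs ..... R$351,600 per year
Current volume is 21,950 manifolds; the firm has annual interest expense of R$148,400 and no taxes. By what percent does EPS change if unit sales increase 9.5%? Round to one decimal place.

Total contribution margin = 21,950 × R$33.21 = R$728,959.50.
EBIT = R$728,959.50 − R$351,600 = R$377,359.50.
Interest = R$148,400.00, so EBIT − I = R$228,959.50.
DCL = total CM / (EBIT − I) = R$728,959.50 / R$228,959.50 = 3.1838.
EPS therefore changes by 3.1838 × (+9.5%) = +30.2%.

+30.2%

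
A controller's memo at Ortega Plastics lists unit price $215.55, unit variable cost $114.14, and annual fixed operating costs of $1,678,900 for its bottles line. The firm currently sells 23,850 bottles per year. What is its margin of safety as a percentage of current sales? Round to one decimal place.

30.6%

Unit CM = price − variable cost = $215.55 − $114.14 = $101.41. Break-even units = $1,678,900 ÷ $101.41 = 16,555.57; break-even revenue = 16,555.57 × $215.55 = $3,568,552.36.
Actual sales revenue = 23,850 × $215.55 = $5,140,867.50.
Margin of safety = ($5,140,867.50 − $3,568,552.36) ÷ $5,140,867.50 = 30.6%.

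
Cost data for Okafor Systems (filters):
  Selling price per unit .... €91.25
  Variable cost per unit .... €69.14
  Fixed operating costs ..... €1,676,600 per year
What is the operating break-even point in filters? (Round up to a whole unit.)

Each unit contributes €91.25 − €69.14 = €22.11.
Units to break even: €1,676,600 ÷ €22.11 = 75,829.94, rounded up to 75,830.

75,830 filters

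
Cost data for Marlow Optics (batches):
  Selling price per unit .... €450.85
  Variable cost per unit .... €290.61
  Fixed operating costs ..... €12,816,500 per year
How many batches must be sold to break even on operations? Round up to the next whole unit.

Each unit contributes €450.85 − €290.61 = €160.24.
Break-even volume = fixed costs ÷ CM per unit = €12,816,500 ÷ €160.24 = 79,983.15, so 79,984 batches.

79,984 batches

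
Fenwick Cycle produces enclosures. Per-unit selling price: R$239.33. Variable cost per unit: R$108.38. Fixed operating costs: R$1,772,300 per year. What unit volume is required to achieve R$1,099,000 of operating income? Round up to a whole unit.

21,927 enclosures

Each unit contributes R$239.33 − R$108.38 = R$130.95.
Need Q such that Q × R$130.95 − R$1,772,300 = R$1,099,000, i.e. Q = R$2,871,300 / R$130.95 = 21,926.69 → 21,927.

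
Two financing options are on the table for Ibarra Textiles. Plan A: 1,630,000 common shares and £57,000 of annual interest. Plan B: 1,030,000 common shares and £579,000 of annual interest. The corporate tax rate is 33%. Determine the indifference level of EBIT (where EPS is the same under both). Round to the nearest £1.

£1,475,100

Set EPS_A = EPS_B: (EBIT − £57,000)(1 − 0.33) ÷ 1,630,000 = (EBIT − £579,000)(1 − 0.33) ÷ 1,030,000.
Cancelling (1 − t) and cross-multiplying: 1,030,000·(EBIT − 57,000) = 1,630,000·(EBIT − 579,000).
Solving, EBIT = (579,000·1,630,000 − 57,000·1,030,000) / (1,630,000 − 1,030,000) = 885,060,000,000 / 600,000 = 1,475,100.00.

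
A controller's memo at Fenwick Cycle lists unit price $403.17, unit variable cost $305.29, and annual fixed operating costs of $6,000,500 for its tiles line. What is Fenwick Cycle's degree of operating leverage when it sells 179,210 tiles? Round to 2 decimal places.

1.52

Total contribution margin = 179,210 × $97.88 = $17,541,074.80.
Subtracting fixed costs: EBIT = $17,541,074.80 − $6,000,500 = $11,540,574.80.
So DOL = total CM / EBIT = $17,541,074.80 / $11,540,574.80 = 1.5199.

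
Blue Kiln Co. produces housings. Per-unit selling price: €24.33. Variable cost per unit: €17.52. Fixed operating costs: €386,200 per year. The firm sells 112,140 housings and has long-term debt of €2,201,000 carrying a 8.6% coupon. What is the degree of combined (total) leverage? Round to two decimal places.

At 112,140 units, contribution = 112,140 × €6.81 = €763,673.40.
Operating income = contribution − fixed costs = €763,673.40 − €386,200 = €377,473.40. Interest = €189,286.00.
DOL = €763,673.40 ÷ €377,473.40 = 2.0231; DFL = €377,473.40 ÷ €188,187.40 = 2.0058.
DCL = DOL × DFL = 2.0231 × 2.0058 = 4.0579.

4.06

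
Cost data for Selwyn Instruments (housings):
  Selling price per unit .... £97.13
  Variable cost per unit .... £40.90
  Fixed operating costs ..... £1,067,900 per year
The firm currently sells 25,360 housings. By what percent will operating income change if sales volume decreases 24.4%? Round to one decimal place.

At 25,360 units, contribution = 25,360 × £56.23 = £1,425,992.80.
EBIT = £1,425,992.80 − £1,067,900 = £358,092.80.
DOL = contribution ÷ EBIT = £1,425,992.80 ÷ £358,092.80 = 3.9822.
Operating income changes by 3.9822 × -24.4% = -97.2%.

-97.2%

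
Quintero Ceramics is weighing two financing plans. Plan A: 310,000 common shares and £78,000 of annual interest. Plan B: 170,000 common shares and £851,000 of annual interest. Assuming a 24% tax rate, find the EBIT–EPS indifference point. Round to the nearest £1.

Set EPS_A = EPS_B: (EBIT − £78,000)(1 − 0.24) ÷ 310,000 = (EBIT − £851,000)(1 − 0.24) ÷ 170,000.
Cancelling (1 − t) and cross-multiplying: 170,000·(EBIT − 78,000) = 310,000·(EBIT − 851,000).
Solving, EBIT = (851,000·310,000 − 78,000·170,000) / (310,000 − 170,000) = 250,550,000,000 / 140,000 = 1,789,642.86.

£1,789,643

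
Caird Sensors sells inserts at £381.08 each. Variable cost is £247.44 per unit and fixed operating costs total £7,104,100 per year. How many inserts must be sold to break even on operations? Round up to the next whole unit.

53,159 inserts

Each unit contributes £381.08 − £247.44 = £133.64.
Units to break even: £7,104,100 ÷ £133.64 = 53,158.49, rounded up to 53,159.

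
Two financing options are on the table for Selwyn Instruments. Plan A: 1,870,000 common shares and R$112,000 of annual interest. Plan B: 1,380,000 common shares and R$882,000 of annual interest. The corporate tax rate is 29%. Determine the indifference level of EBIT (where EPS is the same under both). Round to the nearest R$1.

R$3,050,571

Set EPS_A = EPS_B: (EBIT − R$112,000)(1 − 0.29) ÷ 1,870,000 = (EBIT − R$882,000)(1 − 0.29) ÷ 1,380,000.
Cancelling (1 − t) and cross-multiplying: 1,380,000·(EBIT − 112,000) = 1,870,000·(EBIT − 882,000).
EBIT × (1,870,000 − 1,380,000) = 882,000 × 1,870,000 − 112,000 × 1,380,000 = 1,494,780,000,000, so EBIT = 1,494,780,000,000 ÷ 490,000 = 3,050,571.43.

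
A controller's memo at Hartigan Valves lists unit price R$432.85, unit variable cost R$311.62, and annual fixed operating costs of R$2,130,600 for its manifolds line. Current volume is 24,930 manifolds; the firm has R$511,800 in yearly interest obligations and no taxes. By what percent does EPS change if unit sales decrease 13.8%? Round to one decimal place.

-109.8%

Contribution at this volume is 24,930 × R$121.23 = R$3,022,263.90.
EBIT = R$3,022,263.90 − R$2,130,600 = R$891,663.90.
After interest of R$511,800.00, pre-tax earnings = R$379,863.90.
Degree of combined leverage = contribution ÷ (EBIT − I) = R$3,022,263.90 ÷ R$379,863.90 = 7.9562.
%ΔEPS = DCL × %ΔSales = 7.9562 × -13.8% = -109.8%.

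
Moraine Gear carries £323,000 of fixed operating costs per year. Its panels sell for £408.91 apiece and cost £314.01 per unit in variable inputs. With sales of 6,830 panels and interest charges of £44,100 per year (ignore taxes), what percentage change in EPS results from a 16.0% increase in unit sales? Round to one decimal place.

+36.9%

Total contribution margin = 6,830 × £94.90 = £648,167.00.
EBIT = £648,167.00 − £323,000 = £325,167.00.
After interest of £44,100.00, pre-tax earnings = £281,067.00.
DCL = total CM / (EBIT − I) = £648,167.00 / £281,067.00 = 2.3061.
EPS therefore changes by 2.3061 × (+16.0%) = +36.9%.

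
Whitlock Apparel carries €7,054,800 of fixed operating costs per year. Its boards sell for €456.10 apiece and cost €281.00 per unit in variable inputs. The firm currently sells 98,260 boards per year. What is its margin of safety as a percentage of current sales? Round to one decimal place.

Each unit contributes €456.10 − €281.00 = €175.10. Break-even units = €7,054,800 ÷ €175.10 = 40,290.12; break-even revenue = 40,290.12 × €456.10 = €18,376,323.70.
Current sales = 98,260 × €456.10 = €44,816,386.00.
Margin of safety = (€44,816,386.00 − €18,376,323.70) ÷ €44,816,386.00 = 59.0%.

59.0%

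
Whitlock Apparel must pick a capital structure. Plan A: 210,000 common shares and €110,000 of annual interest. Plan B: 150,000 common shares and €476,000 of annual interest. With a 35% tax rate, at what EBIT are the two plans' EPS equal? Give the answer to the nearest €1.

€1,391,000

Set EPS_A = EPS_B: (EBIT − €110,000)(1 − 0.35) ÷ 210,000 = (EBIT − €476,000)(1 − 0.35) ÷ 150,000.
The (1 − t) factor cancels: (EBIT − 110,000) × 150,000 = (EBIT − 476,000) × 210,000.
Solving, EBIT = (476,000·210,000 − 110,000·150,000) / (210,000 − 150,000) = 83,460,000,000 / 60,000 = 1,391,000.00.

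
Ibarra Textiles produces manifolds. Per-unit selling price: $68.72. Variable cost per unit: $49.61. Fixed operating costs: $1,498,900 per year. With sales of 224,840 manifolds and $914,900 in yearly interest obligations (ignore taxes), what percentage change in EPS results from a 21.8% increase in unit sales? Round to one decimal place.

+49.7%

Total contribution margin = 224,840 × $19.11 = $4,296,692.40.
EBIT = $4,296,692.40 − $1,498,900 = $2,797,792.40.
After interest of $914,900.00, pre-tax earnings = $1,882,892.40.
Degree of combined leverage = contribution ÷ (EBIT − I) = $4,296,692.40 ÷ $1,882,892.40 = 2.2820.
%ΔEPS = DCL × %ΔSales = 2.2820 × +21.8% = +49.7%.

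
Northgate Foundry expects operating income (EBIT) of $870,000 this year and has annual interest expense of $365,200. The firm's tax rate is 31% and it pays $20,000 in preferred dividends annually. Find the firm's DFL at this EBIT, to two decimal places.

Interest = $365,200.00.
Pre-tax preferred-dividend burden = $20,000 ÷ (1 − 0.31) = $28,985.51.
DFL = EBIT ÷ [EBIT − I − D_p/(1−t)] = $870,000 ÷ [$870,000 − $365,200.00 − $28,985.51] = $870,000 ÷ $475,814.49 = 1.8284.

1.83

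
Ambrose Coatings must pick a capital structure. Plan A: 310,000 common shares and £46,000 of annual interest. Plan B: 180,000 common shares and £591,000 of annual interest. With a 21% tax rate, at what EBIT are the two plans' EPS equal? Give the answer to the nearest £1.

At indifference, (EBIT − 46,000)(1 − t)/310,000 = (EBIT − 591,000)(1 − t)/180,000.
The (1 − t) factor cancels: (EBIT − 46,000) × 180,000 = (EBIT − 591,000) × 310,000.
Solving, EBIT = (591,000·310,000 − 46,000·180,000) / (310,000 − 180,000) = 174,930,000,000 / 130,000 = 1,345,615.38.

£1,345,615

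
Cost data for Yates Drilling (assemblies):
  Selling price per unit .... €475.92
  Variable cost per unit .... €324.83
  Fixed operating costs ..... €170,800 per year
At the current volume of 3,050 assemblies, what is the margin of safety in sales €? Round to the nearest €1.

Contribution margin per unit = €475.92 − €324.83 = €151.09. Break-even units = €170,800 ÷ €151.09 = 1,130.45; break-even revenue = 1,130.45 × €475.92 = €538,004.74.
Actual sales revenue = 3,050 × €475.92 = €1,451,556.00.
Margin of safety = €1,451,556.00 − €538,004.74 = €913,551.

€913,551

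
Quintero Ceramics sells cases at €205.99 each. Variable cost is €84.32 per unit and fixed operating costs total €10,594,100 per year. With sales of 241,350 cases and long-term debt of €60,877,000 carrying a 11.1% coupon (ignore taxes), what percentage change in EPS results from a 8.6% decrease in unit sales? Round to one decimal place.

At 241,350 units, contribution = 241,350 × €121.67 = €29,365,054.50.
Subtracting fixed costs: EBIT = €29,365,054.50 − €10,594,100 = €18,770,954.50.
After interest of €6,757,347.00, pre-tax earnings = €12,013,607.50.
Degree of combined leverage = contribution ÷ (EBIT − I) = €29,365,054.50 ÷ €12,013,607.50 = 2.4443.
EPS therefore changes by 2.4443 × (-8.6%) = -21.0%.

-21.0%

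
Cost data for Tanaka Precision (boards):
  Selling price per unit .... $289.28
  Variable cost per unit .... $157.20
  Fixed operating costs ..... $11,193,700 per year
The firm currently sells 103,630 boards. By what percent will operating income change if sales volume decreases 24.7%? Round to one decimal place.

Contribution at this volume is 103,630 × $132.08 = $13,687,450.40.
Operating income = contribution − fixed costs = $13,687,450.40 − $11,193,700 = $2,493,750.40.
DOL = contribution ÷ EBIT = $13,687,450.40 ÷ $2,493,750.40 = 5.4887.
So EBIT moves 5.4887 × (-24.7%) = -135.6%.

-135.6%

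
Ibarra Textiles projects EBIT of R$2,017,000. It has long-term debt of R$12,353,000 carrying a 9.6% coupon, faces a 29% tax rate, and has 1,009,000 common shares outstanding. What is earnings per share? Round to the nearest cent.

Pre-tax income = R$2,017,000 − R$1,185,888.00 = R$831,112.00.
Net income = R$831,112.00 × (1 − 0.29) = R$590,089.52.
Per share: R$590,089.52 / 1,009,000 shares = R$0.58.

R$0.58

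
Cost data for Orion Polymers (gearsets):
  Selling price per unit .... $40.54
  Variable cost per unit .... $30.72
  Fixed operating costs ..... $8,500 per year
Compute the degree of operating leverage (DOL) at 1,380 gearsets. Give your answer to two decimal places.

2.68

At 1,380 units, contribution = 1,380 × $9.82 = $13,551.60.
EBIT = $13,551.60 − $8,500 = $5,051.60.
So DOL = total CM / EBIT = $13,551.60 / $5,051.60 = 2.6826.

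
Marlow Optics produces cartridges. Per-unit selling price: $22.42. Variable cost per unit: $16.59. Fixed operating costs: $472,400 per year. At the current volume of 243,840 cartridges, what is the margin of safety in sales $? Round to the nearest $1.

$3,650,219

Each unit contributes $22.42 − $16.59 = $5.83. Break-even units = $472,400 ÷ $5.83 = 81,029.16; break-even revenue = 81,029.16 × $22.42 = $1,816,673.76.
Actual sales revenue = 243,840 × $22.42 = $5,466,892.80.
Margin of safety = $5,466,892.80 − $1,816,673.76 = $3,650,219.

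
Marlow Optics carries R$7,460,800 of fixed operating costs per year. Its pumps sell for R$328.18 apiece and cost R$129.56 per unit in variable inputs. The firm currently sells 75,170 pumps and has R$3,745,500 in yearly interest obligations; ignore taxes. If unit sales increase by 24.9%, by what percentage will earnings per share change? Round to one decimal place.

At 75,170 units, contribution = 75,170 × R$198.62 = R$14,930,265.40.
EBIT = R$14,930,265.40 − R$7,460,800 = R$7,469,465.40.
Interest = R$3,745,500.00, so EBIT − I = R$3,723,965.40.
DCL = total CM / (EBIT − I) = R$14,930,265.40 / R$3,723,965.40 = 4.0092.
EPS therefore changes by 4.0092 × (+24.9%) = +99.8%.

+99.8%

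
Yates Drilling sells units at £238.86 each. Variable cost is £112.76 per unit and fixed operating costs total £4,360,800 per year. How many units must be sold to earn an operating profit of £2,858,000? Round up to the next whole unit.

Each unit contributes £238.86 − £112.76 = £126.10.
Need Q such that Q × £126.10 − £4,360,800 = £2,858,000, i.e. Q = £7,218,800 / £126.10 = 57,246.63 → 57,247.

57,247 units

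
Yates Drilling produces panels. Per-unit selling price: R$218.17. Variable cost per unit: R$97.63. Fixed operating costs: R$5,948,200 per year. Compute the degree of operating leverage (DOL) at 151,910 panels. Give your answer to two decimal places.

1.48

Total contribution margin = 151,910 × R$120.54 = R$18,311,231.40.
EBIT = R$18,311,231.40 − R$5,948,200 = R$12,363,031.40.
Degree of operating leverage = R$18,311,231.40 / R$12,363,031.40 = 1.4811.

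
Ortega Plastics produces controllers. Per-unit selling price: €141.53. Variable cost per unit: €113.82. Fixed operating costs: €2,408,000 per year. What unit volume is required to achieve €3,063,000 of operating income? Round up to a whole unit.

197,438 controllers

Contribution margin per unit = €141.53 − €113.82 = €27.71.
Units = (FC + target) / CM = (€2,408,000 + €3,063,000) / €27.71 = 197,437.75, so 197,438 controllers.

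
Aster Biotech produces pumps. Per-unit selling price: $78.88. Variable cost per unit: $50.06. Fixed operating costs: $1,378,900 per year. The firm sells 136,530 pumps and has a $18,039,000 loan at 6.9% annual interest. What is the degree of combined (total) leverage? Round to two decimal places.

Total contribution margin = 136,530 × $28.82 = $3,934,794.60.
Operating income = contribution − fixed costs = $3,934,794.60 − $1,378,900 = $2,555,894.60. Interest = $1,244,691.00.
DOL = $3,934,794.60 ÷ $2,555,894.60 = 1.5395; DFL = $2,555,894.60 ÷ $1,311,203.60 = 1.9493.
Combined leverage = 1.5395 × 1.9493 = 3.0009.

3.00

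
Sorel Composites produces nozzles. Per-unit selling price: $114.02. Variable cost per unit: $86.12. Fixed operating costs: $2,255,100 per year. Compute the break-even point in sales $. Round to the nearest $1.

$9,216,004

Contribution margin per unit = $114.02 − $86.12 = $27.90, a CM ratio of $27.90 ÷ $114.02 = 0.2447.
Break-even sales = FC ÷ CM ratio = $2,255,100 × $114.02 / $27.90 = $9,216,004.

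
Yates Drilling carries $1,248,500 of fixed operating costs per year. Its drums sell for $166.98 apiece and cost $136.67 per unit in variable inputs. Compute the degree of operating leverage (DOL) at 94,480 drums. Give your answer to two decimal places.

Contribution at this volume is 94,480 × $30.31 = $2,863,688.80.
EBIT = $2,863,688.80 − $1,248,500 = $1,615,188.80.
DOL = contribution ÷ EBIT = $2,863,688.80 ÷ $1,615,188.80 = 1.7730.

1.77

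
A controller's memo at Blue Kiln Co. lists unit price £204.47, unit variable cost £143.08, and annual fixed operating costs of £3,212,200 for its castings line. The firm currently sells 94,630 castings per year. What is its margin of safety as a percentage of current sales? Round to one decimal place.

Unit CM = price − variable cost = £204.47 − £143.08 = £61.39. Break-even units = £3,212,200 ÷ £61.39 = 52,324.48; break-even revenue = 52,324.48 × £204.47 = £10,698,787.00.
Actual sales revenue = 94,630 × £204.47 = £19,348,996.10.
Margin of safety = (£19,348,996.10 − £10,698,787.00) ÷ £19,348,996.10 = 44.7%.

44.7%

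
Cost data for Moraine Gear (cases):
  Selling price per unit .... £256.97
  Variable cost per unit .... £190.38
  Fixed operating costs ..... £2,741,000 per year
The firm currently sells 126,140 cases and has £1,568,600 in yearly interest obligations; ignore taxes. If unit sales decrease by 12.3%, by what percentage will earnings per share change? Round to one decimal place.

Total contribution margin = 126,140 × £66.59 = £8,399,662.60.
Subtracting fixed costs: EBIT = £8,399,662.60 − £2,741,000 = £5,658,662.60.
Interest = £1,568,600.00, so EBIT − I = £4,090,062.60.
Degree of combined leverage = contribution ÷ (EBIT − I) = £8,399,662.60 ÷ £4,090,062.60 = 2.0537.
%ΔEPS = DCL × %ΔSales = 2.0537 × -12.3% = -25.3%.

-25.3%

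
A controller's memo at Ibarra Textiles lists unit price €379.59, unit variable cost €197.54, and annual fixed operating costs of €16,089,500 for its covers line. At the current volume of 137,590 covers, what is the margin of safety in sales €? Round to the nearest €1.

€18,679,789

Each unit contributes €379.59 − €197.54 = €182.05. Break-even units = €16,089,500 ÷ €182.05 = 88,379.57; break-even revenue = 88,379.57 × €379.59 = €33,547,999.48.
Current sales = 137,590 × €379.59 = €52,227,788.10.
Margin of safety = €52,227,788.10 − €33,547,999.48 = €18,679,789.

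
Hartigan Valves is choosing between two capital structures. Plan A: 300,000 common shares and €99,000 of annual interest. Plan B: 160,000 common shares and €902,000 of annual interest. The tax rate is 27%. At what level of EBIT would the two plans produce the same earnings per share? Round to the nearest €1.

€1,819,714

At indifference, (EBIT − 99,000)(1 − t)/300,000 = (EBIT − 902,000)(1 − t)/160,000.
The (1 − t) factor cancels: (EBIT − 99,000) × 160,000 = (EBIT − 902,000) × 300,000.
Solving, EBIT = (902,000·300,000 − 99,000·160,000) / (300,000 − 160,000) = 254,760,000,000 / 140,000 = 1,819,714.29.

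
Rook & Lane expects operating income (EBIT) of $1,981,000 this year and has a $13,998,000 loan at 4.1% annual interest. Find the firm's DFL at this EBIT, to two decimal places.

1.41

Interest = $573,918.00.
Degree of financial leverage = EBIT / (EBIT − interest) = $1,981,000 / $1,407,082.00 = 1.4079.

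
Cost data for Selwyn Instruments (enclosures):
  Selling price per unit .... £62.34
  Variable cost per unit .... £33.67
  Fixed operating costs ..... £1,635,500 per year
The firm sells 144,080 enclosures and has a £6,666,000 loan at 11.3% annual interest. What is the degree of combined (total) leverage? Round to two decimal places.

2.37

Total contribution margin = 144,080 × £28.67 = £4,130,773.60.
Operating income = contribution − fixed costs = £4,130,773.60 − £1,635,500 = £2,495,273.60. Interest = £753,258.00.
DOL = £4,130,773.60 ÷ £2,495,273.60 = 1.6554; DFL = £2,495,273.60 ÷ £1,742,015.60 = 1.4324.
DCL = DOL × DFL = 1.6554 × 1.4324 = 2.3712.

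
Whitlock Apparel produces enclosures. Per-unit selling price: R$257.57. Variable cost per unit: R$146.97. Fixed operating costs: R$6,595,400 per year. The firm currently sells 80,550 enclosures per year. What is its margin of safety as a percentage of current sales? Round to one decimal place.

Unit CM = price − variable cost = R$257.57 − R$146.97 = R$110.60. Break-even units = R$6,595,400 ÷ R$110.60 = 59,632.91; break-even revenue = 59,632.91 × R$257.57 = R$15,359,648.99.
Current sales = 80,550 × R$257.57 = R$20,747,263.50.
Margin of safety = (R$20,747,263.50 − R$15,359,648.99) ÷ R$20,747,263.50 = 26.0%.

26.0%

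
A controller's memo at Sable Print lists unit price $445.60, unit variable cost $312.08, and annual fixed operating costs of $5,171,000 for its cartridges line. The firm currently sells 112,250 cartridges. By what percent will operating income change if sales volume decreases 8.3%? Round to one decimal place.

-12.7%

Contribution at this volume is 112,250 × $133.52 = $14,987,620.00.
Subtracting fixed costs: EBIT = $14,987,620.00 − $5,171,000 = $9,816,620.00.
Degree of operating leverage = $14,987,620.00 / $9,816,620.00 = 1.5268.
%ΔEBIT = DOL × %ΔSales = 1.5268 × -8.3% = -12.7%.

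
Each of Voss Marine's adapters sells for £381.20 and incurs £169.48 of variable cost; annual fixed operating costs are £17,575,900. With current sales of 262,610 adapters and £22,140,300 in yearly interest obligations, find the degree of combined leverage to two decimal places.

3.50

At 262,610 units, contribution = 262,610 × £211.72 = £55,599,789.20.
EBIT = £55,599,789.20 − £17,575,900 = £38,023,889.20. Interest = £22,140,300.00, so EBIT − I = £15,883,589.20.
Degree of total leverage = total CM / (EBIT − interest) = £55,599,789.20 / £15,883,589.20 = 3.5005.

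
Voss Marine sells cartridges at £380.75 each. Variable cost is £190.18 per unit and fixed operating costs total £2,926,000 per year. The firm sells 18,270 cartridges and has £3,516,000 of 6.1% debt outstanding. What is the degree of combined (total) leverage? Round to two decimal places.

10.20

At 18,270 units, contribution = 18,270 × £190.57 = £3,481,713.90.
Operating income = contribution − fixed costs = £3,481,713.90 − £2,926,000 = £555,713.90. Interest = £214,476.00, so EBIT − I = £341,237.90.
Degree of total leverage = total CM / (EBIT − interest) = £3,481,713.90 / £341,237.90 = 10.2032.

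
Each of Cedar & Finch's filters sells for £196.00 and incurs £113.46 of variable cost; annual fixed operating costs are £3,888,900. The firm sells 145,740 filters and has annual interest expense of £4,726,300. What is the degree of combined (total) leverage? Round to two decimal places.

3.52

Total contribution margin = 145,740 × £82.54 = £12,029,379.60.
EBIT = £12,029,379.60 − £3,888,900 = £8,140,479.60. Interest = £4,726,300.00, so EBIT − I = £3,414,179.60.
Degree of total leverage = total CM / (EBIT − interest) = £12,029,379.60 / £3,414,179.60 = 3.5234.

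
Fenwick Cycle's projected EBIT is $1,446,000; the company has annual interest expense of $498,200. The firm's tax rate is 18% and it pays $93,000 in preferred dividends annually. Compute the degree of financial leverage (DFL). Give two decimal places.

1.73

Interest = $498,200.00.
Preferred dividends grossed up pre-tax: $93,000 / (1 − 0.18) = $113,414.63.
DFL = EBIT ÷ [EBIT − I − D_p/(1−t)] = $1,446,000 ÷ [$1,446,000 − $498,200.00 − $113,414.63] = $1,446,000 ÷ $834,385.37 = 1.7330.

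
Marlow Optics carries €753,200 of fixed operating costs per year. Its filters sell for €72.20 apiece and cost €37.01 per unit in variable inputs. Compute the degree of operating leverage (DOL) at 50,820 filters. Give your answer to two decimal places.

At 50,820 units, contribution = 50,820 × €35.19 = €1,788,355.80.
Operating income = contribution − fixed costs = €1,788,355.80 − €753,200 = €1,035,155.80.
Degree of operating leverage = €1,788,355.80 / €1,035,155.80 = 1.7276.

1.73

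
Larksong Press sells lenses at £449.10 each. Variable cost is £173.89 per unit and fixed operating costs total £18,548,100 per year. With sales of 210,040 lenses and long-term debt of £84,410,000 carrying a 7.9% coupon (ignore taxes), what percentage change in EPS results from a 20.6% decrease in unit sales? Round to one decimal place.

-36.5%

At 210,040 units, contribution = 210,040 × £275.21 = £57,805,108.40.
Subtracting fixed costs: EBIT = £57,805,108.40 − £18,548,100 = £39,257,008.40.
Interest = £6,668,390.00, so EBIT − I = £32,588,618.40.
DCL = total CM / (EBIT − I) = £57,805,108.40 / £32,588,618.40 = 1.7738.
EPS therefore changes by 1.7738 × (-20.6%) = -36.5%.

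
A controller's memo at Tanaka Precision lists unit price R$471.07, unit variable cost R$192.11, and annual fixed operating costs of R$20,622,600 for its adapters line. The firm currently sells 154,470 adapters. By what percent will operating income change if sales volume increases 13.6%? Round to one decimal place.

At 154,470 units, contribution = 154,470 × R$278.96 = R$43,090,951.20.
EBIT = R$43,090,951.20 − R$20,622,600 = R$22,468,351.20.
Degree of operating leverage = R$43,090,951.20 / R$22,468,351.20 = 1.9179.
%ΔEBIT = DOL × %ΔSales = 1.9179 × +13.6% = +26.1%.

+26.1%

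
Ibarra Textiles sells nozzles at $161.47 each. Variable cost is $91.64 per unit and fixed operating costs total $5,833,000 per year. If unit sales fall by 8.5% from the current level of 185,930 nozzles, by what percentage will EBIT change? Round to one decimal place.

At 185,930 units, contribution = 185,930 × $69.83 = $12,983,491.90.
Subtracting fixed costs: EBIT = $12,983,491.90 − $5,833,000 = $7,150,491.90.
Degree of operating leverage = $12,983,491.90 / $7,150,491.90 = 1.8157.
%ΔEBIT = DOL × %ΔSales = 1.8157 × -8.5% = -15.4%.

-15.4%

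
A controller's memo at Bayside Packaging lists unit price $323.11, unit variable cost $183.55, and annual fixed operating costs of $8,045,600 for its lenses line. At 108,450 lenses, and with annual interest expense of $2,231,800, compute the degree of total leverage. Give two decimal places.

Contribution at this volume is 108,450 × $139.56 = $15,135,282.00.
Subtracting fixed costs: EBIT = $15,135,282.00 − $8,045,600 = $7,089,682.00. Interest = $2,231,800.00, so EBIT − I = $4,857,882.00.
Degree of total leverage = total CM / (EBIT − interest) = $15,135,282.00 / $4,857,882.00 = 3.1156.

3.12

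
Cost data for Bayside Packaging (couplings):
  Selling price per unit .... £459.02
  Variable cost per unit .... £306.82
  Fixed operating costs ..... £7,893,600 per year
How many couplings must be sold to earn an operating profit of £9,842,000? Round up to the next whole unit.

116,529 couplings

Each unit contributes £459.02 − £306.82 = £152.20.
Required volume = (fixed costs + target profit) ÷ CM = (£7,893,600 + £9,842,000) ÷ £152.20 = 116,528.25, so 116,529 couplings.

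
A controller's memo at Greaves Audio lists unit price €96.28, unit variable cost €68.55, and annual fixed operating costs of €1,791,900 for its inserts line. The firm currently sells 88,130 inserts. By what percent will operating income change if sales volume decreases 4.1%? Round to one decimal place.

Contribution at this volume is 88,130 × €27.73 = €2,443,844.90.
Operating income = contribution − fixed costs = €2,443,844.90 − €1,791,900 = €651,944.90.
Degree of operating leverage = €2,443,844.90 / €651,944.90 = 3.7485.
So EBIT moves 3.7485 × (-4.1%) = -15.4%.

-15.4%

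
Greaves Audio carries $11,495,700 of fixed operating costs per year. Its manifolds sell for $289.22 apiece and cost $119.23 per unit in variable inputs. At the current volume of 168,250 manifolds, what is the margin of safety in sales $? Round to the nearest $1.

Contribution margin per unit = $289.22 − $119.23 = $169.99. Break-even units = $11,495,700 ÷ $169.99 = 67,625.74; break-even revenue = 67,625.74 × $289.22 = $19,558,717.30.
Actual sales revenue = 168,250 × $289.22 = $48,661,265.00.
Margin of safety = $48,661,265.00 − $19,558,717.30 = $29,102,548.

$29,102,548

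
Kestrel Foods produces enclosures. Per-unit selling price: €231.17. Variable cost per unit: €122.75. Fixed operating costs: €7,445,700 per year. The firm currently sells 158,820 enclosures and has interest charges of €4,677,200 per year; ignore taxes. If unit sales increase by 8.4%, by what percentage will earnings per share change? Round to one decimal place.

At 158,820 units, contribution = 158,820 × €108.42 = €17,219,264.40.
Subtracting fixed costs: EBIT = €17,219,264.40 − €7,445,700 = €9,773,564.40.
Interest = €4,677,200.00, so EBIT − I = €5,096,364.40.
DCL = total CM / (EBIT − I) = €17,219,264.40 / €5,096,364.40 = 3.3787.
%ΔEPS = DCL × %ΔSales = 3.3787 × +8.4% = +28.4%.

+28.4%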